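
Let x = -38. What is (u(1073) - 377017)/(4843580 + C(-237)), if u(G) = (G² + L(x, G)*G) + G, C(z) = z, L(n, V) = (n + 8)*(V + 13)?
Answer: -34182955/4843343 ≈ -7.0577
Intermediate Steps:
L(n, V) = (8 + n)*(13 + V)
u(G) = G + G² + G*(-390 - 30*G) (u(G) = (G² + (104 + 8*G + 13*(-38) + G*(-38))*G) + G = (G² + (104 + 8*G - 494 - 38*G)*G) + G = (G² + (-390 - 30*G)*G) + G = (G² + G*(-390 - 30*G)) + G = G + G² + G*(-390 - 30*G))
(u(1073) - 377017)/(4843580 + C(-237)) = (1073*(-389 - 29*1073) - 377017)/(4843580 - 237) = (1073*(-389 - 31117) - 377017)/4843343 = (1073*(-31506) - 377017)*(1/4843343) = (-33805938 - 377017)*(1/4843343) = -34182955*1/4843343 = -34182955/4843343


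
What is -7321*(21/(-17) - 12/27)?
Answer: 1881497/153 ≈ 12297.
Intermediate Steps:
-7321*(21/(-17) - 12/27) = -7321*(21*(-1/17) - 12*1/27) = -7321*(-21/17 - 4/9) = -7321*(-257/153) = 1881497/153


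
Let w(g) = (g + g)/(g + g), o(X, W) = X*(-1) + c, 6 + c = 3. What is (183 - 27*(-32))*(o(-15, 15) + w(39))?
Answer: 13611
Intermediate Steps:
c = -3 (c = -6 + 3 = -3)
o(X, W) = -3 - X (o(X, W) = X*(-1) - 3 = -X - 3 = -3 - X)
w(g) = 1 (w(g) = (2*g)/((2*g)) = (2*g)*(1/(2*g)) = 1)
(183 - 27*(-32))*(o(-15, 15) + w(39)) = (183 - 27*(-32))*((-3 - 1*(-15)) + 1) = (183 + 864)*((-3 + 15) + 1) = 1047*(12 + 1) = 1047*13 = 13611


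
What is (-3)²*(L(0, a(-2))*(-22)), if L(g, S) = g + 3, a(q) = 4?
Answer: -594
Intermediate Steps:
L(g, S) = 3 + g
(-3)²*(L(0, a(-2))*(-22)) = (-3)²*((3 + 0)*(-22)) = 9*(3*(-22)) = 9*(-66) = -594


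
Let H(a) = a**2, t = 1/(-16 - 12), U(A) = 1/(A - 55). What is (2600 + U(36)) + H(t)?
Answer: 38728835/14896 ≈ 2599.9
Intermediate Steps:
U(A) = 1/(-55 + A)
t = -1/28 (t = 1/(-28) = -1/28 ≈ -0.035714)
(2600 + U(36)) + H(t) = (2600 + 1/(-55 + 36)) + (-1/28)**2 = (2600 + 1/(-19)) + 1/784 = (2600 - 1/19) + 1/784 = 49399/19 + 1/784 = 38728835/14896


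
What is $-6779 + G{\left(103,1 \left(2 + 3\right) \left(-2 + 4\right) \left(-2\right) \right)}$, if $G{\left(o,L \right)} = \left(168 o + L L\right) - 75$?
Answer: $10850$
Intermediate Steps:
$G{\left(o,L \right)} = -75 + L^{2} + 168 o$ ($G{\left(o,L \right)} = \left(168 o + L^{2}\right) - 75 = \left(L^{2} + 168 o\right) - 75 = -75 + L^{2} + 168 o$)
$-6779 + G{\left(103,1 \left(2 + 3\right) \left(-2 + 4\right) \left(-2\right) \right)} = -6779 + \left(-75 + \left(1 \left(2 + 3\right) \left(-2 + 4\right) \left(-2\right)\right)^{2} + 168 \cdot 103\right) = -6779 + \left(-75 + \left(1 \cdot 5 \cdot 2 \left(-2\right)\right)^{2} + 17304\right) = -6779 + \left(-75 + \left(1 \cdot 10 \left(-2\right)\right)^{2} + 17304\right) = -6779 + \left(-75 + \left(10 \left(-2\right)\right)^{2} + 17304\right) = -6779 + \left(-75 + \left(-20\right)^{2} + 17304\right) = -6779 + \left(-75 + 400 + 17304\right) = -6779 + 17629 = 10850$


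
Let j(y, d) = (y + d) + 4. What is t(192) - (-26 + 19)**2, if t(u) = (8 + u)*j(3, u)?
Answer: 39751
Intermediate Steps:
j(y, d) = 4 + d + y (j(y, d) = (d + y) + 4 = 4 + d + y)
t(u) = (7 + u)*(8 + u) (t(u) = (8 + u)*(4 + u + 3) = (8 + u)*(7 + u) = (7 + u)*(8 + u))
t(192) - (-26 + 19)**2 = (7 + 192)*(8 + 192) - (-26 + 19)**2 = 199*200 - 1*(-7)**2 = 39800 - 1*49 = 39800 - 49 = 39751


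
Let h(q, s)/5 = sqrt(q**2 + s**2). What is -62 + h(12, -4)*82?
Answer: -62 + 1640*sqrt(10) ≈ 5124.1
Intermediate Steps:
h(q, s) = 5*sqrt(q**2 + s**2)
-62 + h(12, -4)*82 = -62 + (5*sqrt(12**2 + (-4)**2))*82 = -62 + (5*sqrt(144 + 16))*82 = -62 + (5*sqrt(160))*82 = -62 + (5*(4*sqrt(10)))*82 = -62 + (20*sqrt(10))*82 = -62 + 1640*sqrt(10)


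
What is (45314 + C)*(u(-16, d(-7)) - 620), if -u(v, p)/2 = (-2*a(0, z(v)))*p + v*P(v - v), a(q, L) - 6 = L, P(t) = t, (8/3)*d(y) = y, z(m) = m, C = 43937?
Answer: -45964265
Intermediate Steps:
d(y) = 3*y/8
a(q, L) = 6 + L
u(v, p) = -2*p*(-12 - 2*v) (u(v, p) = -2*((-2*(6 + v))*p + v*(v - v)) = -2*((-12 - 2*v)*p + v*0) = -2*(p*(-12 - 2*v) + 0) = -2*p*(-12 - 2*v))
(45314 + C)*(u(-16, d(-7)) - 620) = (45314 + 43937)*(4*((3/8)*(-7))*(6 - 16) - 620) = 89251*(4*(-21/8)*(-10) - 620) = 89251*(105 - 620) = 89251*(-515) = -45964265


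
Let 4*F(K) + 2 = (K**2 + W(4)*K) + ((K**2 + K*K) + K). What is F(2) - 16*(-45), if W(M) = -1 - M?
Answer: 1441/2 ≈ 720.50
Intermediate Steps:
F(K) = -1/2 - K + 3*K**2/4 (F(K) = -1/2 + ((K**2 + (-1 - 1*4)*K) + ((K**2 + K*K) + K))/4 = -1/2 + ((K**2 + (-1 - 4)*K) + ((K**2 + K**2) + K))/4 = -1/2 + ((K**2 - 5*K) + (2*K**2 + K))/4 = -1/2 + ((K**2 - 5*K) + (K + 2*K**2))/4 = -1/2 + (-4*K + 3*K**2)/4 = -1/2 + (-K + 3*K**2/4) = -1/2 - K + 3*K**2/4)
F(2) - 16*(-45) = (-1/2 - 1*2 + (3/4)*2**2) - 16*(-45) = (-1/2 - 2 + (3/4)*4) + 720 = (-1/2 - 2 + 3) + 720 = 1/2 + 720 = 1441/2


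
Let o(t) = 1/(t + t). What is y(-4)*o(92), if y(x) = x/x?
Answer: 1/184 ≈ 0.0054348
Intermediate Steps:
y(x) = 1
o(t) = 1/(2*t)
y(-4)*o(92) = 1*((1/2)/92) = 1*((1/2)*(1/92)) = 1*(1/184) = 1/184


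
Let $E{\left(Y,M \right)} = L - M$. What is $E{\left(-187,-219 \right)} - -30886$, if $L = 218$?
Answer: $31323$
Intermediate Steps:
$E{\left(Y,M \right)} = 218 - M$
$E{\left(-187,-219 \right)} - -30886 = \left(218 - -219\right) - -30886 = \left(218 + 219\right) + 30886 = 437 + 30886 = 31323$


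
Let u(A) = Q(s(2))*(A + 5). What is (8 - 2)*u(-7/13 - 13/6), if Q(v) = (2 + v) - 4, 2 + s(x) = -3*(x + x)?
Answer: -2864/13 ≈ -220.31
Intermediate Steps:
s(x) = -2 - 6*x (s(x) = -2 - 3*(x + x) = -2 - 6*x)
Q(v) = -2 + v
u(A) = -80 - 16*A (u(A) = (-2 + (-2 - 6*2))*(A + 5) = (-2 + (-2 - 12))*(5 + A) = (-2 - 14)*(5 + A) = -16*(5 + A) = -80 - 16*A)
(8 - 2)*u(-7/13 - 13/6) = (8 - 2)*(-80 - 16*(-7/13 - 13/6)) = 6*(-80 - 16*(-7*1/13 - 13*⅙)) = 6*(-80 - 16*(-7/13 - 13/6)) = 6*(-80 - 16*(-211/78)) = 6*(-80 + 1688/39) = 6*(-1432/39) = -2864/13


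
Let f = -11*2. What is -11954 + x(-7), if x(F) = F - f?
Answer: -11939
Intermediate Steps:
f = -22
x(F) = 22 + F (x(F) = F - 1*(-22) = F + 22 = 22 + F)
-11954 + x(-7) = -11954 + (22 - 7) = -11954 + 15 = -11939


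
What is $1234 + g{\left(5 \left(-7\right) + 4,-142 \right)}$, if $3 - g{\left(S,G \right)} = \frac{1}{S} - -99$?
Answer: $\frac{35279}{31} \approx 1138.0$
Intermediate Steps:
$g{\left(S,G \right)} = -96 - \frac{1}{S}$ ($g{\left(S,G \right)} = 3 - \left(\frac{1}{S} - -99\right) = 3 - \left(\frac{1}{S} + 99\right) = 3 - \left(99 + \frac{1}{S}\right) = -96 - \frac{1}{S}$)
$1234 + g{\left(5 \left(-7\right) + 4,-142 \right)} = 1234 - \left(96 + \frac{1}{5 \left(-7\right) + 4}\right) = 1234 - \left(96 + \frac{1}{-35 + 4}\right) = 1234 - \frac{2975}{31} = \frac{35279}{31}$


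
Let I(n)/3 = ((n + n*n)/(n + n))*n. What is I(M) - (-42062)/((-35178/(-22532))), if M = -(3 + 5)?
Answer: 475347968/17589 ≈ 27025.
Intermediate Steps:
M = -8 (M = -1*8 = -8)
I(n) = 3*n/2 + 3*n²/2 (I(n) = 3*(((n + n*n)/(n + n))*n) = 3*(((n + n²)/((2*n)))*n) = 3*(((n + n²)*(1/(2*n)))*n) = 3*(((n + n²)/(2*n))*n) = 3*(n/2 + n²/2) = 3*n/2 + 3*n²/2)
I(M) - (-42062)/((-35178/(-22532))) = (3/2)*(-8)*(1 - 8) - (-42062)/((-35178/(-22532))) = (3/2)*(-8)*(-7) - (-42062)/((-35178*(-1/22532))) = 84 - (-42062)/17589/11266 = 84 - (-42062)*11266/17589 = 84 - 1*(-473870492/17589) = 84 + 473870492/17589 = 475347968/17589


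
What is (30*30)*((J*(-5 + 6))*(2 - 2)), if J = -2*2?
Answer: 0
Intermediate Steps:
J = -4
(30*30)*((J*(-5 + 6))*(2 - 2)) = (30*30)*((-4*(-5 + 6))*(2 - 2)) = 900*(-4*1*0) = 900*(-4*0) = 900*0 = 0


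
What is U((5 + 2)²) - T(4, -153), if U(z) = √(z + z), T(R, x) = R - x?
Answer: -157 + 7*√2 ≈ -147.10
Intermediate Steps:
U(z) = √2*√z (U(z) = √(2*z) = √2*√z)
U((5 + 2)²) - T(4, -153) = √2*√((5 + 2)²) - (4 - 1*(-153)) = √2*√(7²) - (4 + 153) = √2*√49 - 1*157 = √2*7 - 157 = 7*√2 - 157 = -157 + 7*√2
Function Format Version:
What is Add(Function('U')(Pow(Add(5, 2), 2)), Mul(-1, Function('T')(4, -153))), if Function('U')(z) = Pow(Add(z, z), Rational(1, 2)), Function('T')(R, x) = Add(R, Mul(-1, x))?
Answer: Add(-157, Mul(7, Pow(2, Rational(1, 2)))) ≈ -147.10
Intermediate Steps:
Function('U')(z) = Mul(Pow(2, Rational(1, 2)), Pow(z, Rational(1, 2))) (Function('U')(z) = Pow(Mul(2, z), Rational(1, 2)) = Mul(Pow(2, Rational(1, 2)), Pow(z, Rational(1, 2))))
Add(Function('U')(Pow(Add(5, 2), 2)), Mul(-1, Function('T')(4, -153))) = Add(Mul(Pow(2, Rational(1, 2)), Pow(Pow(Add(5, 2), 2), Rational(1, 2))), Mul(-1, Add(4, Mul(-1, -153)))) = Add(Mul(Pow(2, Rational(1, 2)), Pow(Pow(7, 2), Rational(1, 2))), Mul(-1, Add(4, 153))) = Add(Mul(Pow(2, Rational(1, 2)), Pow(49, Rational(1, 2))), Mul(-1, 157)) = Add(Mul(Pow(2, Rational(1, 2)), 7), -157) = Add(Mul(7, Pow(2, Rational(1, 2))), -157) = Add(-157, Mul(7, Pow(2, Rational(1, 2))))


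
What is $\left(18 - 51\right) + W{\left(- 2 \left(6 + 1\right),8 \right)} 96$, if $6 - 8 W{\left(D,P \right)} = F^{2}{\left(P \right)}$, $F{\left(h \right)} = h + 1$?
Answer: $-933$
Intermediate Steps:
$F{\left(h \right)} = 1 + h$
$W{\left(D,P \right)} = \frac{3}{4} - \frac{\left(1 + P\right)^{2}}{8}$
$\left(18 - 51\right) + W{\left(- 2 \left(6 + 1\right),8 \right)} 96 = \left(18 - 51\right) + \left(\frac{3}{4} - \frac{\left(1 + 8\right)^{2}}{8}\right) 96 = -33 + \left(\frac{3}{4} - \frac{9^{2}}{8}\right) 96 = -33 + \left(\frac{3}{4} - \frac{81}{8}\right) 96 = -33 - 900 = -933$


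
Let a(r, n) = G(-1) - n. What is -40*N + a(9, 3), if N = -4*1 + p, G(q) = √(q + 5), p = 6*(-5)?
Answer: 1359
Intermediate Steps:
p = -30
G(q) = √(5 + q)
a(r, n) = 2 - n (a(r, n) = √(5 - 1) - n = √4 - n = 2 - n)
N = -34 (N = -4*1 - 30 = -4 - 30 = -34)
-40*N + a(9, 3) = -40*(-34) + (2 - 1*3) = 1360 + (2 - 3) = 1360 - 1 = 1359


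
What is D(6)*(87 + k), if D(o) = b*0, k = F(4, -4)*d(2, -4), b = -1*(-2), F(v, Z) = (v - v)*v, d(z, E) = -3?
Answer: 0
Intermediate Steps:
F(v, Z) = 0 (F(v, Z) = 0*v = 0)
b = 2
k = 0 (k = 0*(-3) = 0)
D(o) = 0 (D(o) = 2*0 = 0)
D(6)*(87 + k) = 0*(87 + 0) = 0*87 = 0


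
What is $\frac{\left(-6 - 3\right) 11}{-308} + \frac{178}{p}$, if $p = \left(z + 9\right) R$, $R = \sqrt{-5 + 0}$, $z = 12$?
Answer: $\frac{9}{28} - \frac{178 i \sqrt{5}}{105} \approx 0.32143 - 3.7907 i$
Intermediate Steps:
$R = i \sqrt{5}$ ($R = \sqrt{-5} = i \sqrt{5} \approx 2.2361 i$)
$p = 21 i \sqrt{5}$ ($p = \left(12 + 9\right) i \sqrt{5} = 21 i \sqrt{5} \approx 46.957 i$)
$\frac{\left(-6 - 3\right) 11}{-308} + \frac{178}{p} = \frac{\left(-6 - 3\right) 11}{-308} + \frac{178}{21 i \sqrt{5}} = \left(-9\right) 11 \left(- \frac{1}{308}\right) + 178 \left(- \frac{i \sqrt{5}}{105}\right) = \left(-99\right) \left(- \frac{1}{308}\right) - \frac{178 i \sqrt{5}}{105} = \frac{9}{28} - \frac{178 i \sqrt{5}}{105}$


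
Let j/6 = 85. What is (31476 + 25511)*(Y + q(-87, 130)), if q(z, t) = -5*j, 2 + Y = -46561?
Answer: -2798802531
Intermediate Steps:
Y = -46563 (Y = -2 - 46561 = -46563)
j = 510 (j = 6*85 = 510)
q(z, t) = -2550 (q(z, t) = -5*510 = -2550)
(31476 + 25511)*(Y + q(-87, 130)) = (31476 + 25511)*(-46563 - 2550) = 56987*(-49113) = -2798802531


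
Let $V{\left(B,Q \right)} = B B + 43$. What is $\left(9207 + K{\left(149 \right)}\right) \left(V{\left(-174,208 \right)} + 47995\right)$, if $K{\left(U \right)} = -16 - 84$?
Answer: $713205598$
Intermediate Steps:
$V{\left(B,Q \right)} = 43 + B^{2}$ ($V{\left(B,Q \right)} = B^{2} + 43 = 43 + B^{2}$)
$K{\left(U \right)} = -100$
$\left(9207 + K{\left(149 \right)}\right) \left(V{\left(-174,208 \right)} + 47995\right) = \left(9207 - 100\right) \left(\left(43 + \left(-174\right)^{2}\right) + 47995\right) = 9107 \left(\left(43 + 30276\right) + 47995\right) = 9107 \left(30319 + 47995\right) = 9107 \cdot 78314 = 713205598$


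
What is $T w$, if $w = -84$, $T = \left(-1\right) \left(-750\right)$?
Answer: $-63000$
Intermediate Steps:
$T = 750$
$T w = 750 \left(-84\right) = -63000$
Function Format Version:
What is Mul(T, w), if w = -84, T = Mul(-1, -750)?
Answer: -63000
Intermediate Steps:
T = 750
Mul(T, w) = Mul(750, -84) = -63000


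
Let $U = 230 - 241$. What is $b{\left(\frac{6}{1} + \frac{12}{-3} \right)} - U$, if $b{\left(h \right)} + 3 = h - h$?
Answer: $8$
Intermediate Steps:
$b{\left(h \right)} = -3$ ($b{\left(h \right)} = -3 + \left(h - h\right) = -3 + 0 = -3$)
$U = -11$
$b{\left(\frac{6}{1} + \frac{12}{-3} \right)} - U = -3 - -11 = -3 + 11 = 8$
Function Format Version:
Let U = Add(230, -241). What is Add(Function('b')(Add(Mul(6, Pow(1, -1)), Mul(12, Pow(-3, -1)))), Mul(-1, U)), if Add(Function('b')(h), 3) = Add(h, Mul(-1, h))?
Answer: 8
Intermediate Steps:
Function('b')(h) = -3 (Function('b')(h) = Add(-3, Add(h, Mul(-1, h))) = Add(-3, 0) = -3)
U = -11
Add(Function('b')(Add(Mul(6, Pow(1, -1)), Mul(12, Pow(-3, -1)))), Mul(-1, U)) = Add(-3, Mul(-1, -11)) = Add(-3, 11) = 8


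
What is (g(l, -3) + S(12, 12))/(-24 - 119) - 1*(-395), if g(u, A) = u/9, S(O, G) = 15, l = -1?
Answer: 508231/1287 ≈ 394.90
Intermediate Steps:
g(u, A) = u/9 (g(u, A) = u*(1/9) = u/9)
(g(l, -3) + S(12, 12))/(-24 - 119) - 1*(-395) = ((1/9)*(-1) + 15)/(-24 - 119) - 1*(-395) = (-1/9 + 15)/(-143) + 395 = (134/9)*(-1/143) + 395 = -134/1287 + 395 = 508231/1287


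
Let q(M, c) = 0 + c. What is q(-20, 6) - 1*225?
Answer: -219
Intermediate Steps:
q(M, c) = c
q(-20, 6) - 1*225 = 6 - 1*225 = 6 - 225 = -219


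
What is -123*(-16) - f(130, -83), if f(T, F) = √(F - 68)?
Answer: 1968 - I*√151 ≈ 1968.0 - 12.288*I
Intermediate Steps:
f(T, F) = √(-68 + F)
-123*(-16) - f(130, -83) = -123*(-16) - √(-68 - 83) = 1968 - √(-151) = 1968 - I*√151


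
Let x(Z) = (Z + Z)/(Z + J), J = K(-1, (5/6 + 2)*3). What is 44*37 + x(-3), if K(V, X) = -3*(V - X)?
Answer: 27672/17 ≈ 1627.8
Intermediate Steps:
K(V, X) = -3*V + 3*X
J = 57/2 (J = -3*(-1) + 3*((5/6 + 2)*3) = 3 + 3*((5*(⅙) + 2)*3) = 3 + 3*((⅚ + 2)*3) = 3 + 3*((17/6)*3) = 3 + 3*(17/2) = 3 + 51/2 = 57/2 ≈ 28.500)
x(Z) = 2*Z/(57/2 + Z) (x(Z) = (Z + Z)/(Z + 57/2) = (2*Z)/(57/2 + Z) = 2*Z/(57/2 + Z))
44*37 + x(-3) = 44*37 + 4*(-3)/(57 + 2*(-3)) = 1628 + 4*(-3)/(57 - 6) = 1628 + 4*(-3)/51 = 1628 + 4*(-3)*(1/51) = 1628 - 4/17 = 27672/17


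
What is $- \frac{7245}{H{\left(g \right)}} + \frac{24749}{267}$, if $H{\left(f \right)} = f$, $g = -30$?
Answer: $\frac{178459}{534} \approx 334.19$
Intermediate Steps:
$- \frac{7245}{H{\left(g \right)}} + \frac{24749}{267} = - \frac{7245}{-30} + \frac{24749}{267} = \left(-7245\right) \left(- \frac{1}{30}\right) + 24749 \cdot \frac{1}{267} = \frac{483}{2} + \frac{24749}{267} = \frac{178459}{534}$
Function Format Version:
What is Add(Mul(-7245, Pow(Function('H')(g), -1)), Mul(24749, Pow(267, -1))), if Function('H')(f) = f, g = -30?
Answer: Rational(178459, 534) ≈ 334.19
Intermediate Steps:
Add(Mul(-7245, Pow(Function('H')(g), -1)), Mul(24749, Pow(267, -1))) = Add(Mul(-7245, Pow(-30, -1)), Mul(24749, Pow(267, -1))) = Add(Mul(-7245, Rational(-1, 30)), Mul(24749, Rational(1, 267))) = Add(Rational(483, 2), Rational(24749, 267)) = Rational(178459, 534)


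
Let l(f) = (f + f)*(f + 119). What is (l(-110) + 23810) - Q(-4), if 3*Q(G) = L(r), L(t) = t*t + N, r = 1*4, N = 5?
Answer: 21823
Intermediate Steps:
l(f) = 2*f*(119 + f) (l(f) = (2*f)*(119 + f) = 2*f*(119 + f))
r = 4
L(t) = 5 + t² (L(t) = t*t + 5 = t² + 5 = 5 + t²)
Q(G) = 7 (Q(G) = (5 + 4²)/3 = (5 + 16)/3 = (⅓)*21 = 7)
(l(-110) + 23810) - Q(-4) = (2*(-110)*(119 - 110) + 23810) - 1*7 = (2*(-110)*9 + 23810) - 7 = (-1980 + 23810) - 7 = 21830 - 7 = 21823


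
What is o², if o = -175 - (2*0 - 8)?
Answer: 27889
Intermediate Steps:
o = -167 (o = -175 - (0 - 8) = -175 - 1*(-8) = -175 + 8 = -167)
o² = (-167)² = 27889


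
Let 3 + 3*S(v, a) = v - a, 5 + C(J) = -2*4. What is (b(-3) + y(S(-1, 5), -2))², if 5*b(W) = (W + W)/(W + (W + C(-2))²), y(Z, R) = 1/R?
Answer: 1630729/6400900 ≈ 0.25477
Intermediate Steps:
C(J) = -13 (C(J) = -5 - 2*4 = -5 - 8 = -13)
S(v, a) = -1 - a/3 + v/3 (S(v, a) = -1 + (v - a)/3 = -1 + (-a/3 + v/3) = -1 - a/3 + v/3)
b(W) = 2*W/(5*(W + (-13 + W)²)) (b(W) = ((W + W)/(W + (W - 13)²))/5 = ((2*W)/(W + (-13 + W)²))/5 = (2*W/(W + (-13 + W)²))/5 = 2*W/(5*(W + (-13 + W)²)))
(b(-3) + y(S(-1, 5), -2))² = ((⅖)*(-3)/(-3 + (-13 - 3)²) + 1/(-2))² = ((⅖)*(-3)/(-3 + (-16)²) - ½)² = ((⅖)*(-3)/(-3 + 256) - ½)² = ((⅖)*(-3)/253 - ½)² = ((⅖)*(-3)*(1/253) - ½)² = (-6/1265 - ½)² = (-1277/2530)² = 1630729/6400900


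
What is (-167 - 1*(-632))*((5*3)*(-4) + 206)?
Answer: 67890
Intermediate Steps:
(-167 - 1*(-632))*((5*3)*(-4) + 206) = (-167 + 632)*(15*(-4) + 206) = 465*(-60 + 206) = 465*146 = 67890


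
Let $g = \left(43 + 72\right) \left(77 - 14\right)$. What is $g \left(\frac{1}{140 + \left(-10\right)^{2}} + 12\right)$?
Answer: $\frac{1391523}{16} \approx 86970.0$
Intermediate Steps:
$g = 7245$ ($g = 115 \cdot 63 = 7245$)
$g \left(\frac{1}{140 + \left(-10\right)^{2}} + 12\right) = 7245 \left(\frac{1}{140 + \left(-10\right)^{2}} + 12\right) = 7245 \left(\frac{1}{140 + 100} + 12\right) = 7245 \left(\frac{1}{240} + 12\right) = 7245 \cdot \frac{2881}{240} = \frac{1391523}{16}$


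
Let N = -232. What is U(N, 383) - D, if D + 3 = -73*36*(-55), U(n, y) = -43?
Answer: -144580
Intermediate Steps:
D = 144537 (D = -3 - 73*36*(-55) = -3 - 2628*(-55) = -3 + 144540 = 144537)
U(N, 383) - D = -43 - 1*144537 = -43 - 144537 = -144580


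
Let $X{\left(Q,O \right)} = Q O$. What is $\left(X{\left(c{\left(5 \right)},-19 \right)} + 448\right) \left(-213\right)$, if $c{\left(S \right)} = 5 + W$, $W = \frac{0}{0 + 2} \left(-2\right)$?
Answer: $-75189$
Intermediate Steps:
$W = 0$ ($W = \frac{0}{2} \left(-2\right) = 0 \cdot \frac{1}{2} \left(-2\right) = 0 \left(-2\right) = 0$)
$c{\left(S \right)} = 5$ ($c{\left(S \right)} = 5 + 0 = 5$)
$X{\left(Q,O \right)} = O Q$
$\left(X{\left(c{\left(5 \right)},-19 \right)} + 448\right) \left(-213\right) = \left(\left(-19\right) 5 + 448\right) \left(-213\right) = \left(-95 + 448\right) \left(-213\right) = 353 \left(-213\right) = -75189$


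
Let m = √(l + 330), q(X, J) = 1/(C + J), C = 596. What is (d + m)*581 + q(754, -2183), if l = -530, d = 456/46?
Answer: 9140291/1587 + 5810*I*√2 ≈ 5759.5 + 8216.6*I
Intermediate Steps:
q(X, J) = 1/(596 + J)
d = 228/23 (d = 456*(1/46) = 228/23 ≈ 9.9130)
m = 10*I*√2 (m = √(-530 + 330) = √(-200) = 10*I*√2 ≈ 14.142*I)
(d + m)*581 + q(754, -2183) = (228/23 + 10*I*√2)*581 + 1/(596 - 2183) = (132468/23 + 5810*I*√2) + 1/(-1587) = (132468/23 + 5810*I*√2) - 1/1587 = 9140291/1587 + 5810*I*√2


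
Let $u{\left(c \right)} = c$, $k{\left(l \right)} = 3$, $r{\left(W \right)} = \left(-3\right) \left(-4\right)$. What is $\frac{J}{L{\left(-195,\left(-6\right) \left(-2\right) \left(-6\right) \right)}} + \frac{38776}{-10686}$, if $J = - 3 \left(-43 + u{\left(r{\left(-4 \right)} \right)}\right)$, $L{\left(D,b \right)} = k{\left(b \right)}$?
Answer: $\frac{146245}{5343} \approx 27.371$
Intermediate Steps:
$r{\left(W \right)} = 12$
$L{\left(D,b \right)} = 3$
$J = 93$ ($J = - 3 \left(-43 + 12\right) = \left(-3\right) \left(-31\right) = 93$)
$\frac{J}{L{\left(-195,\left(-6\right) \left(-2\right) \left(-6\right) \right)}} + \frac{38776}{-10686} = \frac{93}{3} + \frac{38776}{-10686} = 93 \cdot \frac{1}{3} + 38776 \left(- \frac{1}{10686}\right) = 31 - \frac{19388}{5343} = \frac{146245}{5343}$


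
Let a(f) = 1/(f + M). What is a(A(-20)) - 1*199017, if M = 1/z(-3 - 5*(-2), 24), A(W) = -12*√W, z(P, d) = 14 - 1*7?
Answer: -28085478050/141121 + 1176*I*√5/141121 ≈ -1.9902e+5 + 0.018634*I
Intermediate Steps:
z(P, d) = 7 (z(P, d) = 14 - 7 = 7)
M = ⅐ (M = 1/7 = ⅐ ≈ 0.14286)
a(f) = 1/(⅐ + f) (a(f) = 1/(f + ⅐) = 1/(⅐ + f))
a(A(-20)) - 1*199017 = 7/(1 + 7*(-24*I*√5)) - 1*199017 = 7/(1 + 7*(-24*I*√5)) - 199017 = 7/(1 - 168*I*√5) - 199017 = -199017 + 7/(1 - 168*I*√5)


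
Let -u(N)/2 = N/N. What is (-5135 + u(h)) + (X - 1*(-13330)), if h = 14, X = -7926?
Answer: 267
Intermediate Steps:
u(N) = -2 (u(N) = -2*N/N = -2*1 = -2)
(-5135 + u(h)) + (X - 1*(-13330)) = (-5135 - 2) + (-7926 - 1*(-13330)) = -5137 + (-7926 + 13330) = -5137 + 5404 = 267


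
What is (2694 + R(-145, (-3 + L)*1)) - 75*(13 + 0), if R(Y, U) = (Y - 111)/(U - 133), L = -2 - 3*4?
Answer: 129053/75 ≈ 1720.7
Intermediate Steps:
L = -14 (L = -2 - 12 = -14)
R(Y, U) = (-111 + Y)/(-133 + U)
(2694 + R(-145, (-3 + L)*1)) - 75*(13 + 0) = (2694 + (-111 - 145)/(-133 + (-3 - 14)*1)) - 75*(13 + 0) = (2694 - 256/(-133 - 17*1)) - 75*13 = (2694 - 256/(-133 - 17)) - 975 = (2694 - 256/(-150)) - 975 = (2694 - 1/150*(-256)) - 975 = (2694 + 128/75) - 975 = 202178/75 - 975 = 129053/75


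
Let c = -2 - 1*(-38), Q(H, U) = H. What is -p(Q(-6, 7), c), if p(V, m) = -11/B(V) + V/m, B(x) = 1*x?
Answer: -5/3 ≈ -1.6667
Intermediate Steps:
c = 36 (c = -2 + 38 = 36)
B(x) = x
p(V, m) = -11/V + V/m
-p(Q(-6, 7), c) = -(-11/(-6) - 6/36) = -(-11*(-⅙) - 6*1/36) = -(11/6 - ⅙) = -1*5/3 = -5/3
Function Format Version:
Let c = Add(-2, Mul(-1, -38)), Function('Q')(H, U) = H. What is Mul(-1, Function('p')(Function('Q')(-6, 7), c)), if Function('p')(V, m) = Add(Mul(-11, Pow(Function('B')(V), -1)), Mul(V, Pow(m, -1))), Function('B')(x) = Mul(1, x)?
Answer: Rational(-5, 3) ≈ -1.6667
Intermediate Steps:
c = 36 (c = Add(-2, 38) = 36)
Function('B')(x) = x
Function('p')(V, m) = Add(Mul(-11, Pow(V, -1)), Mul(V, Pow(m, -1)))
Mul(-1, Function('p')(Function('Q')(-6, 7), c)) = Mul(-1, Add(Mul(-11, Pow(-6, -1)), Mul(-6, Pow(36, -1)))) = Mul(-1, Add(Mul(-11, Rational(-1, 6)), Mul(-6, Rational(1, 36)))) = Mul(-1, Add(Rational(11, 6), Rational(-1, 6))) = Mul(-1, Rational(5, 3)) = Rational(-5, 3)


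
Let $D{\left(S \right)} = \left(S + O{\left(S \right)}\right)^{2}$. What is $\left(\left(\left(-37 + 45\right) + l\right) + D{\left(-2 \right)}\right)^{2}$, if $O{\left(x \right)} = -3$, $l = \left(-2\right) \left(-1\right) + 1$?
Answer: $1296$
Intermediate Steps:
$l = 3$ ($l = 2 + 1 = 3$)
$D{\left(S \right)} = \left(-3 + S\right)^{2}$ ($D{\left(S \right)} = \left(S - 3\right)^{2} = \left(-3 + S\right)^{2}$)
$\left(\left(\left(-37 + 45\right) + l\right) + D{\left(-2 \right)}\right)^{2} = \left(\left(\left(-37 + 45\right) + 3\right) + \left(-3 - 2\right)^{2}\right)^{2} = \left(\left(8 + 3\right) + \left(-5\right)^{2}\right)^{2} = \left(11 + 25\right)^{2} = 36^{2} = 1296$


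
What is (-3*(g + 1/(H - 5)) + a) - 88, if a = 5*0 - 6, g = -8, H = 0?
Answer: -347/5 ≈ -69.400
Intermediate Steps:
a = -6 (a = 0 - 6 = -6)
(-3*(g + 1/(H - 5)) + a) - 88 = (-3*(-8 + 1/(0 - 5)) - 6) - 88 = (-3*(-8 + 1/(-5)) - 6) - 88 = (-3*(-8 - ⅕) - 6) - 88 = (-3*(-41/5) - 6) - 88 = (123/5 - 6) - 88 = 93/5 - 88 = -347/5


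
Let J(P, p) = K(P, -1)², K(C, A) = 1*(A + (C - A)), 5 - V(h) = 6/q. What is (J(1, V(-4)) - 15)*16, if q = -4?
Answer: -224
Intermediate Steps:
V(h) = 13/2 (V(h) = 5 - 6/(-4) = 5 - 6*(-1)/4 = 5 - 1*(-3/2) = 5 + 3/2 = 13/2)
K(C, A) = C (K(C, A) = 1*C = C)
J(P, p) = P²
(J(1, V(-4)) - 15)*16 = (1² - 15)*16 = (1 - 15)*16 = -14*16 = -224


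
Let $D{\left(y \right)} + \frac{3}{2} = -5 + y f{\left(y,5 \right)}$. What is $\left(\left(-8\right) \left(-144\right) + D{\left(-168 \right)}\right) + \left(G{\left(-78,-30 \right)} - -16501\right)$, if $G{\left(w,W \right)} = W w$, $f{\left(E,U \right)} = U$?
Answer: $\frac{38293}{2} \approx 19147.0$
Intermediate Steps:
$D{\left(y \right)} = - \frac{13}{2} + 5 y$ ($D{\left(y \right)} = - \frac{3}{2} + \left(-5 + y 5\right) = - \frac{3}{2} + \left(-5 + 5 y\right) = - \frac{13}{2} + 5 y$)
$\left(\left(-8\right) \left(-144\right) + D{\left(-168 \right)}\right) + \left(G{\left(-78,-30 \right)} - -16501\right) = \left(\left(-8\right) \left(-144\right) + \left(- \frac{13}{2} + 5 \left(-168\right)\right)\right) - -18841 = \left(1152 - \frac{1693}{2}\right) + \left(2340 + 16501\right) = \left(1152 - \frac{1693}{2}\right) + 18841 = \frac{611}{2} + 18841 = \frac{38293}{2}$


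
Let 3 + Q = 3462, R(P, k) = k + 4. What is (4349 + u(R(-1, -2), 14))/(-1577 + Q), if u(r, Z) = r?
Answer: 4351/1882 ≈ 2.3119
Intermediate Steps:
R(P, k) = 4 + k
Q = 3459 (Q = -3 + 3462 = 3459)
(4349 + u(R(-1, -2), 14))/(-1577 + Q) = (4349 + (4 - 2))/(-1577 + 3459) = (4349 + 2)/1882 = 4351*(1/1882) = 4351/1882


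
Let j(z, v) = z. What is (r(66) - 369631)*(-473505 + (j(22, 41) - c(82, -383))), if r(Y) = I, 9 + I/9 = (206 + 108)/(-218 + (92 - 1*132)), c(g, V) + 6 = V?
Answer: 7521289571178/43 ≈ 1.7491e+11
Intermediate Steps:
c(g, V) = -6 + V
I = -3954/43 (I = -81 + 9*((206 + 108)/(-218 + (92 - 1*132))) = -81 + 9*(314/(-218 + (92 - 132))) = -81 + 9*(314/(-218 - 40)) = -81 + 9*(314/(-258)) = -81 + 9*(314*(-1/258)) = -81 + 9*(-157/129) = -81 - 471/43 = -3954/43 ≈ -91.953)
r(Y) = -3954/43
(r(66) - 369631)*(-473505 + (j(22, 41) - c(82, -383))) = (-3954/43 - 369631)*(-473505 + (22 - (-6 - 383))) = -15898087*(-473505 + (22 - 1*(-389)))/43 = -15898087*(-473505 + (22 + 389))/43 = -15898087*(-473505 + 411)/43 = -15898087/43*(-473094) = 7521289571178/43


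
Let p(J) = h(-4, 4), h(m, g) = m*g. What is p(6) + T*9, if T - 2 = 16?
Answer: 146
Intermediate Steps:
h(m, g) = g*m
p(J) = -16 (p(J) = 4*(-4) = -16)
T = 18 (T = 2 + 16 = 18)
p(6) + T*9 = -16 + 18*9 = -16 + 162 = 146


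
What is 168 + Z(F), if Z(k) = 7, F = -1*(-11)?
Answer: 175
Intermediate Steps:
F = 11
168 + Z(F) = 168 + 7 = 175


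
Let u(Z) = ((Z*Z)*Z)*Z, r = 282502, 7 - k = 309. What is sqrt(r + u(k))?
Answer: sqrt(8318452118) ≈ 91206.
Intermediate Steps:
k = -302 (k = 7 - 1*309 = 7 - 309 = -302)
u(Z) = Z**4 (u(Z) = (Z**2*Z)*Z = Z**3*Z = Z**4)
sqrt(r + u(k)) = sqrt(282502 + (-302)**4) = sqrt(282502 + 8318169616) = sqrt(8318452118)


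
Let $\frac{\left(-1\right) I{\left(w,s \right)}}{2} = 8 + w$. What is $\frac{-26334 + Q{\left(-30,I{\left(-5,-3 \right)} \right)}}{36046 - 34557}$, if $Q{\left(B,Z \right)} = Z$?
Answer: $- \frac{26340}{1489} \approx -17.69$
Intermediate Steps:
$I{\left(w,s \right)} = -16 - 2 w$ ($I{\left(w,s \right)} = - 2 \left(8 + w\right) = -16 - 2 w$)
$\frac{-26334 + Q{\left(-30,I{\left(-5,-3 \right)} \right)}}{36046 - 34557} = \frac{-26334 - 6}{36046 - 34557} = \frac{-26334 + \left(-16 + 10\right)}{1489} = \left(-26334 - 6\right) \frac{1}{1489} = \left(-26340\right) \frac{1}{1489} = - \frac{26340}{1489}$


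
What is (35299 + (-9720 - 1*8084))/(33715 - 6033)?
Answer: 17495/27682 ≈ 0.63200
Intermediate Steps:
(35299 + (-9720 - 1*8084))/(33715 - 6033) = (35299 + (-9720 - 8084))/27682 = (35299 - 17804)*(1/27682) = 17495*(1/27682) = 17495/27682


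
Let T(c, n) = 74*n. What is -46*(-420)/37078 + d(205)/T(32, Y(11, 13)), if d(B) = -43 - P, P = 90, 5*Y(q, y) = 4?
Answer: -9469075/5487544 ≈ -1.7256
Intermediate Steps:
Y(q, y) = ⅘ (Y(q, y) = (⅕)*4 = ⅘)
d(B) = -133 (d(B) = -43 - 1*90 = -43 - 90 = -133)
-46*(-420)/37078 + d(205)/T(32, Y(11, 13)) = -46*(-420)/37078 - 133/(74*(⅘)) = 19320*(1/37078) - 133/296/5 = 9660/18539 - 133*5/296 = 9660/18539 - 665/296 = -9469075/5487544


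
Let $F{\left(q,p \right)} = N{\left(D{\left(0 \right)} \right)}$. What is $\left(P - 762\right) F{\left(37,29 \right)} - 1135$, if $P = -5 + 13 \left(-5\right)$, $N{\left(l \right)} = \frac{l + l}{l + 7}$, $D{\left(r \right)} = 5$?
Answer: $- \frac{5485}{3} \approx -1828.3$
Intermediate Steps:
$N{\left(l \right)} = \frac{2 l}{7 + l}$
$P = -70$ ($P = -5 - 65 = -70$)
$F{\left(q,p \right)} = \frac{5}{6}$ ($F{\left(q,p \right)} = 2 \cdot 5 \frac{1}{7 + 5} = 2 \cdot 5 \cdot \frac{1}{12} = \frac{5}{6}$)
$\left(P - 762\right) F{\left(37,29 \right)} - 1135 = \left(-70 - 762\right) \frac{5}{6} - 1135 = \left(-832\right) \frac{5}{6} - 1135 = - \frac{2080}{3} - 1135 = - \frac{5485}{3}$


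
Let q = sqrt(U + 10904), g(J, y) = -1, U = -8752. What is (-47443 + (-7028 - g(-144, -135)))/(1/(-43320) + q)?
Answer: -2359640400/4038491404799 - 204439244256000*sqrt(538)/4038491404799 ≈ -1174.2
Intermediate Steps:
q = 2*sqrt(538) (q = sqrt(-8752 + 10904) = sqrt(2152) = 2*sqrt(538) ≈ 46.390)
(-47443 + (-7028 - g(-144, -135)))/(1/(-43320) + q) = (-47443 + (-7028 - 1*(-1)))/(1/(-43320) + 2*sqrt(538)) = (-47443 + (-7028 + 1))/(-1/43320 + 2*sqrt(538)) = (-47443 - 7027)/(-1/43320 + 2*sqrt(538)) = -54470/(-1/43320 + 2*sqrt(538))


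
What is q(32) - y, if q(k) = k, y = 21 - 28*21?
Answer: 599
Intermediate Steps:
y = -567 (y = 21 - 588 = -567)
q(32) - y = 32 - 1*(-567) = 32 + 567 = 599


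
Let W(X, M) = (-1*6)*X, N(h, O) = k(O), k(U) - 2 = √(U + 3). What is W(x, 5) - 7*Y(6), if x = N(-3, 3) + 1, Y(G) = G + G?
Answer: -102 - 6*√6 ≈ -116.70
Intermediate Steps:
Y(G) = 2*G
k(U) = 2 + √(3 + U) (k(U) = 2 + √(U + 3) = 2 + √(3 + U))
N(h, O) = 2 + √(3 + O)
x = 3 + √6 (x = (2 + √(3 + 3)) + 1 = (2 + √6) + 1 = 3 + √6 ≈ 5.4495)
W(X, M) = -6*X
W(x, 5) - 7*Y(6) = -6*(3 + √6) - 14*6 = (-18 - 6*√6) - 7*12 = (-18 - 6*√6) - 84 = -102 - 6*√6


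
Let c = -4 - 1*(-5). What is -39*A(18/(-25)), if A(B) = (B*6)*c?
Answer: 4212/25 ≈ 168.48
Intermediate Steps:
c = 1 (c = -4 + 5 = 1)
A(B) = 6*B (A(B) = (B*6)*1 = (6*B)*1 = 6*B)
-39*A(18/(-25)) = -234*18/(-25) = -234*18*(-1/25) = -234*(-18)/25 = -39*(-108/25) = 4212/25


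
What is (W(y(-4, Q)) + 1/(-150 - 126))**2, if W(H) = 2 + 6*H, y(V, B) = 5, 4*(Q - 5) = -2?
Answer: 77986561/76176 ≈ 1023.8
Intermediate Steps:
Q = 9/2 (Q = 5 + (1/4)*(-2) = 5 - 1/2 = 9/2 ≈ 4.5000)
(W(y(-4, Q)) + 1/(-150 - 126))**2 = ((2 + 6*5) + 1/(-150 - 126))**2 = ((2 + 30) + 1/(-276))**2 = (32 - 1/276)**2 = (8831/276)**2 = 77986561/76176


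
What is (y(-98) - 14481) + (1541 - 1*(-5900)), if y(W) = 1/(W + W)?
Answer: -1379841/196 ≈ -7040.0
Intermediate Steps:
y(W) = 1/(2*W)
(y(-98) - 14481) + (1541 - 1*(-5900)) = ((½)/(-98) - 14481) + (1541 - 1*(-5900)) = ((½)*(-1/98) - 14481) + (1541 + 5900) = (-1/196 - 14481) + 7441 = -2838277/196 + 7441 = -1379841/196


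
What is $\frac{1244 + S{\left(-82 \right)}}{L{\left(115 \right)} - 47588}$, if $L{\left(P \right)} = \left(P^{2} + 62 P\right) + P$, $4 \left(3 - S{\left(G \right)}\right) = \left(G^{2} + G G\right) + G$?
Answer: $\frac{4189}{54236} \approx 0.077237$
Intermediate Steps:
$S{\left(G \right)} = 3 - \frac{G^{2}}{2} - \frac{G}{4}$ ($S{\left(G \right)} = 3 - \frac{\left(G^{2} + G G\right) + G}{4} = 3 - \frac{\left(G^{2} + G^{2}\right) + G}{4} = 3 - \frac{2 G^{2} + G}{4} = 3 - \frac{G + 2 G^{2}}{4} = 3 - \left(\frac{G^{2}}{2} + \frac{G}{4}\right) = 3 - \frac{G^{2}}{2} - \frac{G}{4}$)
$L{\left(P \right)} = P^{2} + 63 P$
$\frac{1244 + S{\left(-82 \right)}}{L{\left(115 \right)} - 47588} = \frac{1244 - \left(- \frac{47}{2} + 3362\right)}{115 \left(63 + 115\right) - 47588} = \frac{1244 + \left(3 - 3362 + \frac{41}{2}\right)}{115 \cdot 178 - 47588} = \frac{1244 + \left(3 - 3362 + \frac{41}{2}\right)}{20470 - 47588} = \frac{1244 - \frac{6677}{2}}{-27118} = \left(- \frac{4189}{2}\right) \left(- \frac{1}{27118}\right) = \frac{4189}{54236}$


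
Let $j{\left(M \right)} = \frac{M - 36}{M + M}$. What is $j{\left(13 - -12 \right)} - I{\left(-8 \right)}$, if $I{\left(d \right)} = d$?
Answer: $\frac{389}{50} \approx 7.78$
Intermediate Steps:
$j{\left(M \right)} = \frac{-36 + M}{2 M}$
$j{\left(13 - -12 \right)} - I{\left(-8 \right)} = \frac{-36 + \left(13 - -12\right)}{2 \left(13 - -12\right)} - -8 = \frac{-36 + \left(13 + 12\right)}{2 \left(13 + 12\right)} + 8 = \frac{-36 + 25}{2 \cdot 25} + 8 = \frac{1}{2} \cdot \frac{1}{25} \left(-11\right) + 8 = - \frac{11}{50} + 8 = \frac{389}{50}$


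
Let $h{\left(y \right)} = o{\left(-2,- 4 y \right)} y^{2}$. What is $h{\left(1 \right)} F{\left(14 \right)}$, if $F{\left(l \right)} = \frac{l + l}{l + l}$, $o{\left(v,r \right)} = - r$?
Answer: $4$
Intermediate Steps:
$F{\left(l \right)} = 1$ ($F{\left(l \right)} = \frac{2 l}{2 l} = 2 l \frac{1}{2 l} = 1$)
$h{\left(y \right)} = 4 y^{3}$ ($h{\left(y \right)} = - \left(-4\right) y y^{2} = 4 y y^{2} = 4 y^{3}$)
$h{\left(1 \right)} F{\left(14 \right)} = 4 \cdot 1^{3} \cdot 1 = 4 \cdot 1 \cdot 1 = 4 \cdot 1 = 4$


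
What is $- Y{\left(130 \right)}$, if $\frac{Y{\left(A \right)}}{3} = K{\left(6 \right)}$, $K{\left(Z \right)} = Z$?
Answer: $-18$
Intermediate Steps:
$Y{\left(A \right)} = 18$ ($Y{\left(A \right)} = 3 \cdot 6 = 18$)
$- Y{\left(130 \right)} = \left(-1\right) 18 = -18$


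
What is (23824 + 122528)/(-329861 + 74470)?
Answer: -146352/255391 ≈ -0.57305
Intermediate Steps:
(23824 + 122528)/(-329861 + 74470) = 146352/(-255391) = 146352*(-1/255391) = -146352/255391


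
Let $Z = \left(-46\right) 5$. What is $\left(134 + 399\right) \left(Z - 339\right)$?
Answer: $-303277$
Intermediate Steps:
$Z = -230$
$\left(134 + 399\right) \left(Z - 339\right) = \left(134 + 399\right) \left(-230 - 339\right) = 533 \left(-569\right) = -303277$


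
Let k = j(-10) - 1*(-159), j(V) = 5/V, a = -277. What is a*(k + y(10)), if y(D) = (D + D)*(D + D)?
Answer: -309409/2 ≈ -1.5470e+5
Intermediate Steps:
y(D) = 4*D² (y(D) = (2*D)*(2*D) = 4*D²)
k = 317/2 (k = 5/(-10) - 1*(-159) = 5*(-⅒) + 159 = -½ + 159 = 317/2 ≈ 158.50)
a*(k + y(10)) = -277*(317/2 + 4*10²) = -277*(317/2 + 4*100) = -277*(317/2 + 400) = -277*1117/2 = -309409/2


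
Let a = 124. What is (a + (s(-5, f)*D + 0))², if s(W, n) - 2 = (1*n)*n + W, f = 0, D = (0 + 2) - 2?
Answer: 15376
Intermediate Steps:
D = 0 (D = 2 - 2 = 0)
s(W, n) = 2 + W + n² (s(W, n) = 2 + ((1*n)*n + W) = 2 + (n*n + W) = 2 + (n² + W) = 2 + (W + n²) = 2 + W + n²)
(a + (s(-5, f)*D + 0))² = (124 + ((2 - 5 + 0²)*0 + 0))² = (124 + ((2 - 5 + 0)*0 + 0))² = (124 + (-3*0 + 0))² = (124 + (0 + 0))² = (124 + 0)² = 124² = 15376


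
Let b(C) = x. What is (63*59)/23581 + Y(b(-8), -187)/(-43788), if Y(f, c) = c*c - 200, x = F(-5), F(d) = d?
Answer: -657127793/1032564828 ≈ -0.63640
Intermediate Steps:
x = -5
b(C) = -5
Y(f, c) = -200 + c² (Y(f, c) = c² - 200 = -200 + c²)
(63*59)/23581 + Y(b(-8), -187)/(-43788) = (63*59)/23581 + (-200 + (-187)²)/(-43788) = 3717*(1/23581) + (-200 + 34969)*(-1/43788) = 3717/23581 + 34769*(-1/43788) = 3717/23581 - 34769/43788 = -657127793/1032564828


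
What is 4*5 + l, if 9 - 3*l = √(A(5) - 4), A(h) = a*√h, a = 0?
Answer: 23 - 2*I/3 ≈ 23.0 - 0.66667*I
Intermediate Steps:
A(h) = 0 (A(h) = 0*√h = 0)
l = 3 - 2*I/3 (l = 3 - √(0 - 4)/3 = 3 - 2*I/3 ≈ 3.0 - 0.66667*I)
4*5 + l = 4*5 + (3 - 2*I/3) = 20 + (3 - 2*I/3) = 23 - 2*I/3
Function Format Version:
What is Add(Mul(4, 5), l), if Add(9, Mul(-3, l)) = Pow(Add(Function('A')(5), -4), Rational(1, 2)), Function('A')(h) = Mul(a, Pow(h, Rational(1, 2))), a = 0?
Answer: Add(23, Mul(Rational(-2, 3), I)) ≈ Add(23.000, Mul(-0.66667, I))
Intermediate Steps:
Function('A')(h) = 0 (Function('A')(h) = Mul(0, Pow(h, Rational(1, 2))) = 0)
l = Add(3, Mul(Rational(-2, 3), I)) (l = Add(3, Mul(Rational(-1, 3), Pow(Add(0, -4), Rational(1, 2)))) = Add(3, Mul(Rational(-1, 3), Pow(-4, Rational(1, 2)))) = Add(3, Mul(Rational(-1, 3), Mul(2, I))) = Add(3, Mul(Rational(-2, 3), I)) ≈ Add(3.0000, Mul(-0.66667, I)))
Add(Mul(4, 5), l) = Add(Mul(4, 5), Add(3, Mul(Rational(-2, 3), I))) = Add(20, Add(3, Mul(Rational(-2, 3), I))) = Add(23, Mul(Rational(-2, 3), I))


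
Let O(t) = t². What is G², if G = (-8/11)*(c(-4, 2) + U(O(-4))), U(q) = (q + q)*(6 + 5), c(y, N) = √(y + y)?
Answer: 7929344/121 + 8192*I*√2/11 ≈ 65532.0 + 1053.2*I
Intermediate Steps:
c(y, N) = √2*√y (c(y, N) = √(2*y) = √2*√y)
U(q) = 22*q (U(q) = (2*q)*11 = 22*q)
G = -256 - 16*I*√2/11 (G = (-8/11)*(√2*√(-4) + 22*(-4)²) = (-8*1/11)*(√2*(2*I) + 22*16) = -8*(2*I*√2 + 352)/11 = -8*(352 + 2*I*√2)/11 = -256 - 16*I*√2/11 ≈ -256.0 - 2.057*I)
G² = (-256 - 16*I*√2/11)²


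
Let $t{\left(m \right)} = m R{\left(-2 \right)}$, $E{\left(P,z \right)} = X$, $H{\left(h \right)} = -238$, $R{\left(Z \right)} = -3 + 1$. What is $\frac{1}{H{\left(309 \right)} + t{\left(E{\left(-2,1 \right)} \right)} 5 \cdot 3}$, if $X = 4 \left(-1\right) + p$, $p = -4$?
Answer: $\frac{1}{2} \approx 0.5$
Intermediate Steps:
$R{\left(Z \right)} = -2$
$X = -8$ ($X = 4 \left(-1\right) - 4 = -4 - 4 = -8$)
$E{\left(P,z \right)} = -8$
$t{\left(m \right)} = - 2 m$ ($t{\left(m \right)} = m \left(-2\right) = - 2 m$)
$\frac{1}{H{\left(309 \right)} + t{\left(E{\left(-2,1 \right)} \right)} 5 \cdot 3} = \frac{1}{-238 + \left(-2\right) \left(-8\right) 5 \cdot 3} = \frac{1}{-238 + 16 \cdot 5 \cdot 3} = \frac{1}{-238 + 80 \cdot 3} = \frac{1}{-238 + 240} = \frac{1}{2}$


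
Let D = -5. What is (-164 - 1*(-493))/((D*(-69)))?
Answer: 329/345 ≈ 0.95362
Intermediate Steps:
(-164 - 1*(-493))/((D*(-69))) = (-164 - 1*(-493))/((-5*(-69))) = (-164 + 493)/345 = 329*(1/345) = 329/345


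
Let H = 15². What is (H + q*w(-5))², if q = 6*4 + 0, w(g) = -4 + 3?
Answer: 40401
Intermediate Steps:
w(g) = -1
H = 225
q = 24 (q = 24 + 0 = 24)
(H + q*w(-5))² = (225 + 24*(-1))² = (225 - 24)² = 201² = 40401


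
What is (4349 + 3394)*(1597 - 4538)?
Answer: -22772163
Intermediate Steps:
(4349 + 3394)*(1597 - 4538) = 7743*(-2941) = -22772163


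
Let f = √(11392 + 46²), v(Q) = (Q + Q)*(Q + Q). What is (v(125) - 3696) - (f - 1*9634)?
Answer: 68438 - 2*√3377 ≈ 68322.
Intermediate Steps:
v(Q) = 4*Q² (v(Q) = (2*Q)*(2*Q) = 4*Q²)
f = 2*√3377 (f = √(11392 + 2116) = √13508 = 2*√3377 ≈ 116.22)
(v(125) - 3696) - (f - 1*9634) = (4*125² - 3696) - (2*√3377 - 1*9634) = (4*15625 - 3696) - (2*√3377 - 9634) = (62500 - 3696) - (-9634 + 2*√3377) = 58804 + (9634 - 2*√3377) = 68438 - 2*√3377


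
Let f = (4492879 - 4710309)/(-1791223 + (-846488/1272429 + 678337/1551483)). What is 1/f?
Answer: 196452602798687794/23846658952370445 ≈ 8.2382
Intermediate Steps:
f = 23846658952370445/196452602798687794 (f = -217430/(-1791223 + (-846488*1/1272429 + 678337*(1/1551483))) = -217430/(-1791223 + (-846488/1272429 + 678337/1551483)) = -217430/(-1791223 - 50019563459/219350218023) = -217430/(-392905205597375588/219350218023) = -217430*(-219350218023/392905205597375588) = 23846658952370445/196452602798687794 ≈ 0.12139)
1/f = 1/(23846658952370445/196452602798687794) = 196452602798687794/23846658952370445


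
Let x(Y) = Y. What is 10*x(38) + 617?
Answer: 997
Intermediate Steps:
10*x(38) + 617 = 10*38 + 617 = 380 + 617 = 997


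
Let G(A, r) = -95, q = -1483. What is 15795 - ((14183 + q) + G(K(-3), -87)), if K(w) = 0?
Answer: 3190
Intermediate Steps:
15795 - ((14183 + q) + G(K(-3), -87)) = 15795 - ((14183 - 1483) - 95) = 15795 - (12700 - 95) = 15795 - 1*12605 = 15795 - 12605 = 3190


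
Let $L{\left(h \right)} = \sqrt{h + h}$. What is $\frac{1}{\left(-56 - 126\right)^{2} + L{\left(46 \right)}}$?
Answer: $\frac{8281}{274299821} - \frac{\sqrt{23}}{548599642} \approx 3.0181 \cdot 10^{-5}$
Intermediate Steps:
$L{\left(h \right)} = \sqrt{2} \sqrt{h}$ ($L{\left(h \right)} = \sqrt{2 h} = \sqrt{2} \sqrt{h}$)
$\frac{1}{\left(-56 - 126\right)^{2} + L{\left(46 \right)}} = \frac{1}{\left(-56 - 126\right)^{2} + \sqrt{2} \sqrt{46}} = \frac{1}{\left(-182\right)^{2} + 2 \sqrt{23}} = \frac{1}{33124 + 2 \sqrt{23}}$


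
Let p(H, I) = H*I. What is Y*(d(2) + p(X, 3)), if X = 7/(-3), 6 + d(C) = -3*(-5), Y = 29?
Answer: 58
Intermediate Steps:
d(C) = 9 (d(C) = -6 - 3*(-5) = -6 + 15 = 9)
X = -7/3 (X = 7*(-⅓) = -7/3 ≈ -2.3333)
Y*(d(2) + p(X, 3)) = 29*(9 - 7/3*3) = 29*(9 - 7) = 29*2 = 58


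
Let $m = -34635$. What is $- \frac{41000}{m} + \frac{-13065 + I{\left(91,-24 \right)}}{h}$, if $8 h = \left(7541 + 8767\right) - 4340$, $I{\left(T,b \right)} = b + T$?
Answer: $- \frac{38884973}{5181396} \approx -7.5047$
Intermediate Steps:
$I{\left(T,b \right)} = T + b$
$h = 1496$ ($h = \frac{\left(7541 + 8767\right) - 4340}{8} = \frac{16308 - 4340}{8} = \frac{1}{8} \cdot 11968 = 1496$)
$- \frac{41000}{m} + \frac{-13065 + I{\left(91,-24 \right)}}{h} = - \frac{41000}{-34635} + \frac{-13065 + \left(91 - 24\right)}{1496} = \left(-41000\right) \left(- \frac{1}{34635}\right) + \left(-13065 + 67\right) \frac{1}{1496} = \frac{8200}{6927} - \frac{6499}{748} = - \frac{38884973}{5181396}$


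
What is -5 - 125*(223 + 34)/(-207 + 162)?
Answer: 6380/9 ≈ 708.89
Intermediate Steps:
-5 - 125*(223 + 34)/(-207 + 162) = -5 - 32125/(-45) = -5 - 32125*(-1)/45 = -5 - 125*(-257/45) = -5 + 6425/9 = 6380/9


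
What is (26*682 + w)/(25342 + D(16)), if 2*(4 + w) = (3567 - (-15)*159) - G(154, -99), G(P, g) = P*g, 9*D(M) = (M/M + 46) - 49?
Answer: 254943/228076 ≈ 1.1178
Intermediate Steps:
D(M) = -2/9 (D(M) = ((M/M + 46) - 49)/9 = ((1 + 46) - 49)/9 = (47 - 49)/9 = (⅑)*(-2) = -2/9)
w = 10595 (w = -4 + ((3567 - (-15)*159) - 154*(-99))/2 = -4 + ((3567 - 1*(-2385)) - 1*(-15246))/2 = -4 + ((3567 + 2385) + 15246)/2 = -4 + (5952 + 15246)/2 = -4 + (½)*21198 = -4 + 10599 = 10595)
(26*682 + w)/(25342 + D(16)) = (26*682 + 10595)/(25342 - 2/9) = (17732 + 10595)/(228076/9) = 28327*(9/228076) = 254943/228076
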